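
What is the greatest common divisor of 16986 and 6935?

19

gcd(16986, 6935):
  16986 = 2*6935 + 3116
  6935 = 2*3116 + 703
  3116 = 4*703 + 304
  703 = 2*304 + 95
  304 = 3*95 + 19
  95 = 5*19
so gcd(16986, 6935) = 19.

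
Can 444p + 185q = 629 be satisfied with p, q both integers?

yes

gcd(444, 185):
  444 = 2·185 + 74
  185 = 2·74 + 37
  74 = 2·37
so gcd(444, 185) = 37.
37 divides 629, so integer solutions exist.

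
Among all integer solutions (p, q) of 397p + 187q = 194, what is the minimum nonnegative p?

106

gcd(397, 187):
  397 = 2*187 + 23
  187 = 8*23 + 3
  23 = 7*3 + 2
  3 = 1*2 + 1
  2 = 2*1
so gcd(397, 187) = 1.
1 divides 194, so solutions exist.
Back-substitute for Bézout coefficients:
  1 = 3 - 1*2
  ... = 397*(-65) + 187*(138)
Scale by 194/1 = 194: (p₀, q₀) = (-12610, 26772).
General solution: p = -12610 + 187t, q = 26772 - 397t for integer t.
p ≥ 0: smallest is -12610 mod 187 = 106 (at t = 68), with q = -224.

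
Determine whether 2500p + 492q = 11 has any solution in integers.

gcd(2500, 492) = 4  (2500 = 5·492 + 40, 492 = 12·40 + 12, 40 = 3·12 + 4, 12 = 3·4).
4 does not divide 11 (remainder 3), so no integer solutions.

no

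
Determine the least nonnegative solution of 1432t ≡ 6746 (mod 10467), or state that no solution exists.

gcd(10467, 1432):
  10467 = 7*1432 + 443
  1432 = 3*443 + 103
  443 = 4*103 + 31
  103 = 3*31 + 10
  31 = 3*10 + 1
  10 = 10*1
so gcd(10467, 1432) = 1.
1 divides 6746, so solutions exist.
Back-substitute for Bézout coefficients:
  1 = 31 - 3*10
  ... = 1432*(-1016) + 10467*(139)
So 1432*(-1016) ≡ 1 (mod 10467); multiply by 6746: t ≡ -6853936 (mod 10467).
Smallest nonnegative: t = -6853936 mod 10467 = 1949.

1949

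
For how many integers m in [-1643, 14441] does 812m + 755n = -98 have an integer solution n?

gcd(812, 755) = 1  (812 = 1·755 + 57, 755 = 13·57 + 14, 57 = 4·14 + 1, 14 = 14·1).
Back-substituting, 812·(53) + 755·(-57) = 1.
Scale by -98: particular solution (-5194, 5586); reduce m mod 755: (91, -98).
General solution: m = 91 + 755t, n = -98 - 812t for integer t.
-1643 ≤ 91 + 755t ≤ 14441 gives t ∈ [-2, 19], which is 22 values.

22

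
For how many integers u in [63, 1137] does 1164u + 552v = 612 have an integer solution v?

gcd(1164, 552):
  1164 = 2*552 + 60
  552 = 9*60 + 12
  60 = 5*12
so gcd(1164, 552) = 12.
Back-substitute for Bézout coefficients:
  12 = 552 - 9*60
  ... = 1164*(-9) + 552*(19)
Scale by 51: particular solution (-459, 969); reduce u mod 46: (1, -1).
General solution: u = 1 + 46t, v = -1 - 97t for integer t.
63 ≤ 1 + 46t ≤ 1137 gives t ∈ [2, 24], which is 23 values.

23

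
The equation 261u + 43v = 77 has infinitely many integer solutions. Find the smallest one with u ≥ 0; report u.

gcd(261, 43) = 1  (261 = 6*43 + 3, 43 = 14*3 + 1, 3 = 3*1).
1 divides 77, so solutions exist.
Back-substituting, 261*(-14) + 43*(85) = 1.
Scale by 77/1 = 77: (u₀, v₀) = (-1078, 6545).
General solution: u = -1078 + 43t, v = 6545 - 261t for integer t.
u ≥ 0: smallest is -1078 mod 43 = 40 (at t = 26), with v = -241.

40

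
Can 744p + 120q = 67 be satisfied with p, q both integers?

gcd(744, 120) = 24  (744 = 6*120 + 24, 120 = 5*24).
24 does not divide 67 (remainder 19), so no integer solutions.

no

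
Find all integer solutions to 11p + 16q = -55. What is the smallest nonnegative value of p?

gcd(16, 11):
  16 = 1*11 + 5
  11 = 2*5 + 1
  5 = 5*1
so gcd(16, 11) = 1.
1 divides -55, so solutions exist.
Back-substitute for Bézout coefficients:
  1 = 11 - 2*5
  ... = 11*(3) + 16*(-2)
Scale by -55/1 = -55: (p₀, q₀) = (-165, 110).
General solution: p = -165 + 16t, q = 110 - 11t for integer t.
p ≥ 0: smallest is -165 mod 16 = 11 (at t = 11), with q = -11.

11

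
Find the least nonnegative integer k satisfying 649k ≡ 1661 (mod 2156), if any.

gcd(2156, 649) = 11.
11 divides 1661, so solutions exist.
By Bézout, 649·(-93) + 2156·(28) = 11.
So 649·(-93) ≡ 11 (mod 2156); multiply by 151: k ≡ -14043 (mod 196).
Smallest nonnegative: k = -14043 mod 196 = 69.

69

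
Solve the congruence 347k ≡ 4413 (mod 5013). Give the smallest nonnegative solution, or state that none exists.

gcd(5013, 347) = 1  (5013 = 14·347 + 155, 347 = 2·155 + 37, 155 = 4·37 + 7, 37 = 5·7 + 2, 7 = 3·2 + 1, 2 = 2·1).
1 divides 4413, so solutions exist.
Back-substituting, 347·(-2167) + 5013·(150) = 1.
So 347·(-2167) ≡ 1 (mod 5013); multiply by 4413: k ≡ -9562971 (mod 5013).
Smallest nonnegative: k = -9562971 mod 5013 = 1833.

1833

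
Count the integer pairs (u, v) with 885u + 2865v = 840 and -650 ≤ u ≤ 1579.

12

gcd(2865, 885):
  2865 = 3·885 + 210
  885 = 4·210 + 45
  210 = 4·45 + 30
  45 = 1·30 + 15
  30 = 2·15
so gcd(2865, 885) = 15.
Back-substitute for Bézout coefficients:
  15 = 45 - 1·30
  ... = 885·(68) + 2865·(-21)
Scale by 56: particular solution (3808, -1176); reduce u mod 191: (179, -55).
General solution: u = 179 + 191t, v = -55 - 59t for integer t.
-650 ≤ 179 + 191t ≤ 1579 gives t ∈ [-4, 7], which is 12 values.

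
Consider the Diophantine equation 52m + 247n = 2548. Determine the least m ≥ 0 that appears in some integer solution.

11

gcd(247, 52) = 13.
13 divides 2548, so solutions exist.
By Bézout, 52*(5) + 247*(-1) = 13.
Scale by 2548/13 = 196: (m₀, n₀) = (980, -196).
General solution: m = 980 + 19t, n = -196 - 4t for integer t.
m ≥ 0: smallest is 980 mod 19 = 11 (at t = -51), with n = 8.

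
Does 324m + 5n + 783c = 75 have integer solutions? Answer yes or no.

yes

gcd(324, 5) = 1.
gcd(1, 783) = 1.
1 divides 75, so integer solutions exist.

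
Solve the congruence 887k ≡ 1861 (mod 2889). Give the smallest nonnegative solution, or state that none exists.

419

gcd(2889, 887) = 1.
1 divides 1861, so solutions exist.
By Bézout, 887*(-925) + 2889*(284) = 1.
So 887*(-925) ≡ 1 (mod 2889); multiply by 1861: k ≡ -1721425 (mod 2889).
Smallest nonnegative: k = -1721425 mod 2889 = 419.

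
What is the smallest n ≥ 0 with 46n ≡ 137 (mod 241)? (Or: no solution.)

gcd(241, 46) = 1  (241 = 5*46 + 11, 46 = 4*11 + 2, 11 = 5*2 + 1, 2 = 2*1).
1 divides 137, so solutions exist.
Back-substituting, 46*(-110) + 241*(21) = 1.
So 46*(-110) ≡ 1 (mod 241); multiply by 137: n ≡ -15070 (mod 241).
Smallest nonnegative: n = -15070 mod 241 = 113.

113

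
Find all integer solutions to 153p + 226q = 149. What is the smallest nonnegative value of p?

gcd(226, 153):
  226 = 1·153 + 73
  153 = 2·73 + 7
  73 = 10·7 + 3
  7 = 2·3 + 1
  3 = 3·1
so gcd(226, 153) = 1.
1 divides 149, so solutions exist.
Back-substitute for Bézout coefficients:
  1 = 7 - 2·3
  ... = 153·(65) + 226·(-44)
Scale by 149/1 = 149: (p₀, q₀) = (9685, -6556).
General solution: p = 9685 + 226t, q = -6556 - 153t for integer t.
p ≥ 0: smallest is 9685 mod 226 = 193 (at t = -42), with q = -130.

193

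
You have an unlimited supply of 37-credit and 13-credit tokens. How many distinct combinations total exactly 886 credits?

1

Need nonnegative integers with 37j + 13k = 886.
gcd(37, 13) = 1, and 37·(6) + 13·(-17) = 1.
So (j₀, k₀) = (5316, -15062); general j = 5316 + 13t, k = -15062 - 37t.
j ≥ 0 ⇒ t ≥ -408; k ≥ 0 ⇒ t ≤ -408. That's 1 value of t.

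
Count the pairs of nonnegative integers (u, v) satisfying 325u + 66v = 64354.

gcd(325, 66) = 1.
By Bézout, 325*(13) + 66*(-64) = 1.
One solution: (52, 719).
General: u = 52 + 66t, v = 719 - 325t.
u ≥ 0 ⇒ t ≥ 0; v ≥ 0 ⇒ t ≤ 2. So t ∈ [0, 2]: 3 solutions.

3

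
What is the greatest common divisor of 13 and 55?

1

gcd(55, 13) = 1  (55 = 4·13 + 3, 13 = 4·3 + 1, 3 = 3·1).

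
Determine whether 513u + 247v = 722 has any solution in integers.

yes

gcd(513, 247) = 19.
19 divides 722, so integer solutions exist.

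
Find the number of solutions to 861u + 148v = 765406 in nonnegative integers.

6

gcd(861, 148) = 1  (861 = 5×148 + 121, 148 = 1×121 + 27, 121 = 4×27 + 13, 27 = 2×13 + 1, 13 = 13×1).
Back-substituting, 861×(-11) + 148×(64) = 1.
Scale by 765406: one solution is (-8419466, 48985984). Reduce u mod 148: (106, 4555).
General: u = 106 + 148t, v = 4555 - 861t.
u ≥ 0 ⇒ t ≥ 0; v ≥ 0 ⇒ t ≤ 5. So t ∈ [0, 5]: 6 solutions.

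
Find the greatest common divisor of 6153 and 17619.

gcd(17619, 6153):
  17619 = 2*6153 + 5313
  6153 = 1*5313 + 840
  5313 = 6*840 + 273
  840 = 3*273 + 21
  273 = 13*21
so gcd(17619, 6153) = 21.

21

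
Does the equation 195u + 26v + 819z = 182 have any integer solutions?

gcd(195, 26) = 13  (195 = 7·26 + 13, 26 = 2·13).
gcd(13, 819) = 13.
13 divides 182, so integer solutions exist.

yes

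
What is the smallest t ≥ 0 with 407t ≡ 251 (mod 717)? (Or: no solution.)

gcd(717, 407) = 1.
1 divides 251, so solutions exist.
By Bézout, 407·(-340) + 717·(193) = 1.
So 407·(-340) ≡ 1 (mod 717); multiply by 251: t ≡ -85340 (mod 717).
Smallest nonnegative: t = -85340 mod 717 = 700.

700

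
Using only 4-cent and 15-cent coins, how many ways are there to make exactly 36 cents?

Need nonnegative integers with 4j + 15k = 36.
gcd(4, 15) = 1, and 4·(4) + 15·(-1) = 1.
So (j₀, k₀) = (144, -36); general j = 144 + 15t, k = -36 - 4t.
j ≥ 0 ⇒ t ≥ -9; k ≥ 0 ⇒ t ≤ -9. That's 1 value of t.

1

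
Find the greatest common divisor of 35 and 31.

gcd(35, 31):
  35 = 1·31 + 4
  31 = 7·4 + 3
  4 = 1·3 + 1
  3 = 3·1
so gcd(35, 31) = 1.

1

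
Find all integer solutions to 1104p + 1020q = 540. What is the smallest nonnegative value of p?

55

gcd(1104, 1020) = 12  (1104 = 1×1020 + 84, 1020 = 12×84 + 12, 84 = 7×12).
12 divides 540, so solutions exist.
Back-substituting, 1104×(-12) + 1020×(13) = 12.
Scale by 540/12 = 45: (p₀, q₀) = (-540, 585).
General solution: p = -540 + 85t, q = 585 - 92t for integer t.
p ≥ 0: smallest is -540 mod 85 = 55 (at t = 7), with q = -59.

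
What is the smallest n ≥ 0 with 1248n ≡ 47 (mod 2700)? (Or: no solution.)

no solution

gcd(2700, 1248):
  2700 = 2·1248 + 204
  1248 = 6·204 + 24
  204 = 8·24 + 12
  24 = 2·12
so gcd(2700, 1248) = 12.
12 does not divide 47, so the congruence has no solution.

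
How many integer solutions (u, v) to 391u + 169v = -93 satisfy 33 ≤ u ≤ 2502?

gcd(391, 169) = 1.
By Bézout, 391·(-51) + 169·(118) = 1.
Particular solution: (11, -26).
General solution: u = 11 + 169t, v = -26 - 391t for integer t.
33 ≤ 11 + 169t ≤ 2502 gives t ∈ [1, 14], which is 14 values.

14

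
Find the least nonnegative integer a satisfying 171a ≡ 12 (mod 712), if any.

100

gcd(712, 171) = 1.
1 divides 12, so solutions exist.
By Bézout, 171×(-229) + 712×(55) = 1.
So 171×(-229) ≡ 1 (mod 712); multiply by 12: a ≡ -2748 (mod 712).
Smallest nonnegative: a = -2748 mod 712 = 100.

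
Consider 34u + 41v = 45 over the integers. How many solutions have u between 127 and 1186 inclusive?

gcd(41, 34) = 1  (41 = 1*34 + 7, 34 = 4*7 + 6, 7 = 1*6 + 1, 6 = 6*1).
Back-substituting, 34*(-6) + 41*(5) = 1.
Scale by 45: particular solution (-270, 225); reduce u mod 41: (17, -13).
General solution: u = 17 + 41t, v = -13 - 34t for integer t.
127 ≤ 17 + 41t ≤ 1186 gives t ∈ [3, 28], which is 26 values.

26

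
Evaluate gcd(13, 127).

1

gcd(127, 13):
  127 = 9×13 + 10
  13 = 1×10 + 3
  10 = 3×3 + 1
  3 = 3×1
so gcd(127, 13) = 1.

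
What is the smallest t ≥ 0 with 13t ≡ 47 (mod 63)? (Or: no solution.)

gcd(63, 13) = 1  (63 = 4·13 + 11, 13 = 1·11 + 2, 11 = 5·2 + 1, 2 = 2·1).
1 divides 47, so solutions exist.
Back-substituting, 13·(-29) + 63·(6) = 1.
So 13·(-29) ≡ 1 (mod 63); multiply by 47: t ≡ -1363 (mod 63).
Smallest nonnegative: t = -1363 mod 63 = 23.

23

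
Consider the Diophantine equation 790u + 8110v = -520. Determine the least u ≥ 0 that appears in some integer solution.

gcd(8110, 790) = 10.
10 divides -520, so solutions exist.
By Bézout, 790×(154) + 8110×(-15) = 10.
Scale by -520/10 = -52: (u₀, v₀) = (-8008, 780).
General solution: u = -8008 + 811t, v = 780 - 79t for integer t.
u ≥ 0: smallest is -8008 mod 811 = 102 (at t = 10), with v = -10.

102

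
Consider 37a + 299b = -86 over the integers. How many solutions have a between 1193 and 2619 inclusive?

gcd(299, 37) = 1.
By Bézout, 37*(97) + 299*(-12) = 1.
Particular solution: (30, -4).
General solution: a = 30 + 299t, b = -4 - 37t for integer t.
1193 ≤ 30 + 299t ≤ 2619 gives t ∈ [4, 8], which is 5 values.

5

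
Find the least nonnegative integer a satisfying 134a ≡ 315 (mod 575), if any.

410

gcd(575, 134):
  575 = 4·134 + 39
  134 = 3·39 + 17
  39 = 2·17 + 5
  17 = 3·5 + 2
  5 = 2·2 + 1
  2 = 2·1
so gcd(575, 134) = 1.
1 divides 315, so solutions exist.
Back-substitute for Bézout coefficients:
  1 = 5 - 2·2
  ... = 134·(-236) + 575·(55)
So 134·(-236) ≡ 1 (mod 575); multiply by 315: a ≡ -74340 (mod 575).
Smallest nonnegative: a = -74340 mod 575 = 410.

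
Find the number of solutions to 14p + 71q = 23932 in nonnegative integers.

gcd(71, 14):
  71 = 5·14 + 1
  14 = 14·1
so gcd(71, 14) = 1.
Back-substitute for Bézout coefficients:
  1 = 71 - 5·14
  ... = 14·(-5) + 71·(1)
Scale by 23932: one solution is (-119660, 23932). Reduce p mod 71: (46, 328).
General: p = 46 + 71t, q = 328 - 14t.
p ≥ 0 ⇒ t ≥ 0; q ≥ 0 ⇒ t ≤ 23. So t ∈ [0, 23]: 24 solutions.

24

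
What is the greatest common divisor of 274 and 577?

1

gcd(577, 274) = 1  (577 = 2×274 + 29, 274 = 9×29 + 13, 29 = 2×13 + 3, 13 = 4×3 + 1, 3 = 3×1).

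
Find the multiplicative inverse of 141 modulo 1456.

981

gcd(1456, 141):
  1456 = 10*141 + 46
  141 = 3*46 + 3
  46 = 15*3 + 1
  3 = 3*1
so gcd(1456, 141) = 1.
Back-substitute for Bézout coefficients:
  1 = 46 - 15*3
  ... = 141*(-475) + 1456*(46)
So 141*-475 ≡ 1 (mod 1456), and -475 mod 1456 = 981.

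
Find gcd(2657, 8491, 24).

1

gcd(8491, 2657) = 1.
gcd(1, 24) = 1.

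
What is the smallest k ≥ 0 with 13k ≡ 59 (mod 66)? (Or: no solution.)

35

gcd(66, 13):
  66 = 5×13 + 1
  13 = 13×1
so gcd(66, 13) = 1.
1 divides 59, so solutions exist.
Back-substitute for Bézout coefficients:
  1 = 66 - 5×13
  ... = 13×(-5) + 66×(1)
So 13×(-5) ≡ 1 (mod 66); multiply by 59: k ≡ -295 (mod 66).
Smallest nonnegative: k = -295 mod 66 = 35.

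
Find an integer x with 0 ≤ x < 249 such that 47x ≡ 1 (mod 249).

53

gcd(249, 47) = 1.
By Bézout, 47×(53) + 249×(-10) = 1.
So 47×53 ≡ 1 (mod 249), and 53 mod 249 = 53.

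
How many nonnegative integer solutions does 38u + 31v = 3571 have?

gcd(38, 31) = 1  (38 = 1·31 + 7, 31 = 4·7 + 3, 7 = 2·3 + 1, 3 = 3·1).
Back-substituting, 38·(9) + 31·(-11) = 1.
Scale by 3571: one solution is (32139, -39281). Reduce u mod 31: (23, 87).
General: u = 23 + 31t, v = 87 - 38t.
u ≥ 0 ⇒ t ≥ 0; v ≥ 0 ⇒ t ≤ 2. So t ∈ [0, 2]: 3 solutions.

3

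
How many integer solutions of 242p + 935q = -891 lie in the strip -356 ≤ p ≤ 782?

gcd(935, 242) = 11  (935 = 3*242 + 209, 242 = 1*209 + 33, 209 = 6*33 + 11, 33 = 3*11).
Back-substituting, 242*(-27) + 935*(7) = 11.
Scale by -81: particular solution (2187, -567); reduce p mod 85: (62, -17).
General solution: p = 62 + 85t, q = -17 - 22t for integer t.
-356 ≤ 62 + 85t ≤ 782 gives t ∈ [-4, 8], which is 13 values.

13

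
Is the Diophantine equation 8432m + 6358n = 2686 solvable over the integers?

yes

gcd(8432, 6358):
  8432 = 1·6358 + 2074
  6358 = 3·2074 + 136
  2074 = 15·136 + 34
  136 = 4·34
so gcd(8432, 6358) = 34.
34 divides 2686, so integer solutions exist.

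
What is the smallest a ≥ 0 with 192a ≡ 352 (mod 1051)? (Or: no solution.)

177

gcd(1051, 192):
  1051 = 5×192 + 91
  192 = 2×91 + 10
  91 = 9×10 + 1
  10 = 10×1
so gcd(1051, 192) = 1.
1 divides 352, so solutions exist.
Back-substitute for Bézout coefficients:
  1 = 91 - 9×10
  ... = 192×(-104) + 1051×(19)
So 192×(-104) ≡ 1 (mod 1051); multiply by 352: a ≡ -36608 (mod 1051).
Smallest nonnegative: a = -36608 mod 1051 = 177.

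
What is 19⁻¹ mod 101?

gcd(101, 19):
  101 = 5*19 + 6
  19 = 3*6 + 1
  6 = 6*1
so gcd(101, 19) = 1.
Back-substitute for Bézout coefficients:
  1 = 19 - 3*6
  ... = 19*(16) + 101*(-3)
So 19*16 ≡ 1 (mod 101), and 16 mod 101 = 16.

16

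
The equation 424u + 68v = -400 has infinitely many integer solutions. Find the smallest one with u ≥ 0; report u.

gcd(424, 68):
  424 = 6×68 + 16
  68 = 4×16 + 4
  16 = 4×4
so gcd(424, 68) = 4.
4 divides -400, so solutions exist.
Back-substitute for Bézout coefficients:
  4 = 68 - 4×16
  ... = 424×(-4) + 68×(25)
Scale by -400/4 = -100: (u₀, v₀) = (400, -2500).
General solution: u = 400 + 17t, v = -2500 - 106t for integer t.
u ≥ 0: smallest is 400 mod 17 = 9 (at t = -23), with v = -62.

9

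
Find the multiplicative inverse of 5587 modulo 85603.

77176

gcd(85603, 5587) = 1  (85603 = 15·5587 + 1798, 5587 = 3·1798 + 193, 1798 = 9·193 + 61, 193 = 3·61 + 10, 61 = 6·10 + 1, 10 = 10·1).
Back-substituting, 5587·(-8427) + 85603·(550) = 1.
So 5587·-8427 ≡ 1 (mod 85603), and -8427 mod 85603 = 77176.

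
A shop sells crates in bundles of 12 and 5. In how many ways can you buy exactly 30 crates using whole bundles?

Need nonnegative integers with 12j + 5k = 30.
gcd(12, 5) = 1, and 12·(-2) + 5·(5) = 1.
So (j₀, k₀) = (-60, 150); general j = -60 + 5t, k = 150 - 12t.
j ≥ 0 ⇒ t ≥ 12; k ≥ 0 ⇒ t ≤ 12. That's 1 value of t.

1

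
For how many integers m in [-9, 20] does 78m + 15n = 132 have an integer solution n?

gcd(78, 15) = 3.
By Bézout, 78*(1) + 15*(-5) = 3.
Particular solution: (4, -12).
General solution: m = 4 + 5t, n = -12 - 26t for integer t.
-9 ≤ 4 + 5t ≤ 20 gives t ∈ [-2, 3], which is 6 values.

6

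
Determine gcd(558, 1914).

6

gcd(1914, 558):
  1914 = 3×558 + 240
  558 = 2×240 + 78
  240 = 3×78 + 6
  78 = 13×6
so gcd(1914, 558) = 6.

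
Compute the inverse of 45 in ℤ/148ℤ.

gcd(148, 45) = 1  (148 = 3*45 + 13, 45 = 3*13 + 6, 13 = 2*6 + 1, 6 = 6*1).
Back-substituting, 45*(-23) + 148*(7) = 1.
So 45*-23 ≡ 1 (mod 148), and -23 mod 148 = 125.

125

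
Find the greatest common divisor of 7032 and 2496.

24

gcd(7032, 2496):
  7032 = 2*2496 + 2040
  2496 = 1*2040 + 456
  2040 = 4*456 + 216
  456 = 2*216 + 24
  216 = 9*24
so gcd(7032, 2496) = 24.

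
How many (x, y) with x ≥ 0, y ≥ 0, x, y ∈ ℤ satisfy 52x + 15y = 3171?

4

gcd(52, 15) = 1.
By Bézout, 52*(-2) + 15*(7) = 1.
One solution: (3, 201).
General: x = 3 + 15t, y = 201 - 52t.
x ≥ 0 ⇒ t ≥ 0; y ≥ 0 ⇒ t ≤ 3. So t ∈ [0, 3]: 4 solutions.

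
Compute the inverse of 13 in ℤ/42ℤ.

gcd(42, 13) = 1.
By Bézout, 13×(13) + 42×(-4) = 1.
So 13×13 ≡ 1 (mod 42), and 13 mod 42 = 13.

13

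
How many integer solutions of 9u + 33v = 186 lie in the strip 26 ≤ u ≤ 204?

gcd(33, 9) = 3.
By Bézout, 9·(4) + 33·(-1) = 3.
Particular solution: (6, 4).
General solution: u = 6 + 11t, v = 4 - 3t for integer t.
26 ≤ 6 + 11t ≤ 204 gives t ∈ [2, 18], which is 17 values.

17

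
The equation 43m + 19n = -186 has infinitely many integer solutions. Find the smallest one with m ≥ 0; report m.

16

gcd(43, 19) = 1  (43 = 2*19 + 5, 19 = 3*5 + 4, 5 = 1*4 + 1, 4 = 4*1).
1 divides -186, so solutions exist.
Back-substituting, 43*(4) + 19*(-9) = 1.
Scale by -186/1 = -186: (m₀, n₀) = (-744, 1674).
General solution: m = -744 + 19t, n = 1674 - 43t for integer t.
m ≥ 0: smallest is -744 mod 19 = 16 (at t = 40), with n = -46.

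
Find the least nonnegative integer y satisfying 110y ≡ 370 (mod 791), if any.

gcd(791, 110) = 1  (791 = 7*110 + 21, 110 = 5*21 + 5, 21 = 4*5 + 1, 5 = 5*1).
1 divides 370, so solutions exist.
Back-substituting, 110*(-151) + 791*(21) = 1.
So 110*(-151) ≡ 1 (mod 791); multiply by 370: y ≡ -55870 (mod 791).
Smallest nonnegative: y = -55870 mod 791 = 291.

291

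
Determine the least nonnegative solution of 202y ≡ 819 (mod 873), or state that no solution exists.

648

gcd(873, 202) = 1.
1 divides 819, so solutions exist.
By Bézout, 202·(376) + 873·(-87) = 1.
So 202·(376) ≡ 1 (mod 873); multiply by 819: y ≡ 307944 (mod 873).
Smallest nonnegative: y = 307944 mod 873 = 648.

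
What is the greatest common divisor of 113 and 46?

1

gcd(113, 46):
  113 = 2*46 + 21
  46 = 2*21 + 4
  21 = 5*4 + 1
  4 = 4*1
so gcd(113, 46) = 1.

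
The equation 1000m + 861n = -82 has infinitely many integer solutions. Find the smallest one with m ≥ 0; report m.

656

gcd(1000, 861):
  1000 = 1·861 + 139
  861 = 6·139 + 27
  139 = 5·27 + 4
  27 = 6·4 + 3
  4 = 1·3 + 1
  3 = 3·1
so gcd(1000, 861) = 1.
1 divides -82, so solutions exist.
Back-substitute for Bézout coefficients:
  1 = 4 - 1·3
  ... = 1000·(223) + 861·(-259)
Scale by -82/1 = -82: (m₀, n₀) = (-18286, 21238).
General solution: m = -18286 + 861t, n = 21238 - 1000t for integer t.
m ≥ 0: smallest is -18286 mod 861 = 656 (at t = 22), with n = -762.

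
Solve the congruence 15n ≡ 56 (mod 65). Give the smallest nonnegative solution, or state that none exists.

gcd(65, 15) = 5  (65 = 4·15 + 5, 15 = 3·5).
5 does not divide 56, so the congruence has no solution.

no solution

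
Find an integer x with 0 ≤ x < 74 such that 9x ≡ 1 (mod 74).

33

gcd(74, 9) = 1  (74 = 8·9 + 2, 9 = 4·2 + 1, 2 = 2·1).
Back-substituting, 9·(33) + 74·(-4) = 1.
So 9·33 ≡ 1 (mod 74), and 33 mod 74 = 33.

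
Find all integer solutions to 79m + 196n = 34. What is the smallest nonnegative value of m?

gcd(196, 79):
  196 = 2*79 + 38
  79 = 2*38 + 3
  38 = 12*3 + 2
  3 = 1*2 + 1
  2 = 2*1
so gcd(196, 79) = 1.
1 divides 34, so solutions exist.
Back-substitute for Bézout coefficients:
  1 = 3 - 1*2
  ... = 79*(67) + 196*(-27)
Scale by 34/1 = 34: (m₀, n₀) = (2278, -918).
General solution: m = 2278 + 196t, n = -918 - 79t for integer t.
m ≥ 0: smallest is 2278 mod 196 = 122 (at t = -11), with n = -49.

122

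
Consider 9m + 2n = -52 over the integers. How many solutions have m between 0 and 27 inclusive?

gcd(9, 2) = 1.
By Bézout, 9×(1) + 2×(-4) = 1.
Particular solution: (0, -26).
General solution: m = 0 + 2t, n = -26 - 9t for integer t.
0 ≤ 0 + 2t ≤ 27 gives t ∈ [0, 13], which is 14 values.

14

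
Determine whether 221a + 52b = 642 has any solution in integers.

gcd(221, 52) = 13  (221 = 4·52 + 13, 52 = 4·13).
13 does not divide 642 (remainder 5), so no integer solutions.

no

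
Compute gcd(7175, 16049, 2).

gcd(16049, 7175) = 1.
gcd(1, 2) = 1.

1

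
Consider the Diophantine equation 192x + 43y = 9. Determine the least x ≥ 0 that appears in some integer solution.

gcd(192, 43) = 1.
1 divides 9, so solutions exist.
By Bézout, 192*(-15) + 43*(67) = 1.
Scale by 9/1 = 9: (x₀, y₀) = (-135, 603).
General solution: x = -135 + 43t, y = 603 - 192t for integer t.
x ≥ 0: smallest is -135 mod 43 = 37 (at t = 4), with y = -165.

37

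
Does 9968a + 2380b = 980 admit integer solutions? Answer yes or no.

gcd(9968, 2380):
  9968 = 4·2380 + 448
  2380 = 5·448 + 140
  448 = 3·140 + 28
  140 = 5·28
so gcd(9968, 2380) = 28.
28 divides 980, so integer solutions exist.

yes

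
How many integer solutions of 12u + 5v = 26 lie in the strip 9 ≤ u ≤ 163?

31

gcd(12, 5) = 1.
By Bézout, 12×(-2) + 5×(5) = 1.
Particular solution: (3, -2).
General solution: u = 3 + 5t, v = -2 - 12t for integer t.
9 ≤ 3 + 5t ≤ 163 gives t ∈ [2, 32], which is 31 values.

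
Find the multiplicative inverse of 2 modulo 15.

8

gcd(15, 2):
  15 = 7*2 + 1
  2 = 2*1
so gcd(15, 2) = 1.
Back-substitute for Bézout coefficients:
  1 = 15 - 7*2
  ... = 2*(-7) + 15*(1)
So 2*-7 ≡ 1 (mod 15), and -7 mod 15 = 8.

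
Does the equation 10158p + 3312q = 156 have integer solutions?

gcd(10158, 3312) = 6  (10158 = 3*3312 + 222, 3312 = 14*222 + 204, 222 = 1*204 + 18, 204 = 11*18 + 6, 18 = 3*6).
6 divides 156, so integer solutions exist.

yes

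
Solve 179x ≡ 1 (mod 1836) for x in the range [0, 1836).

359

gcd(1836, 179) = 1  (1836 = 10·179 + 46, 179 = 3·46 + 41, 46 = 1·41 + 5, 41 = 8·5 + 1, 5 = 5·1).
Back-substituting, 179·(359) + 1836·(-35) = 1.
So 179·359 ≡ 1 (mod 1836), and 359 mod 1836 = 359.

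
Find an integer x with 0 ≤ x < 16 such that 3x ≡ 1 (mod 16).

gcd(16, 3):
  16 = 5·3 + 1
  3 = 3·1
so gcd(16, 3) = 1.
Back-substitute for Bézout coefficients:
  1 = 16 - 5·3
  ... = 3·(-5) + 16·(1)
So 3·-5 ≡ 1 (mod 16), and -5 mod 16 = 11.

11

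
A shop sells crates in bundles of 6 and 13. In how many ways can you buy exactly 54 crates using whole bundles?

1

Need nonnegative integers with 6j + 13k = 54.
gcd(6, 13) = 1, and 6·(-2) + 13·(1) = 1.
So (j₀, k₀) = (-108, 54); general j = -108 + 13t, k = 54 - 6t.
j ≥ 0 ⇒ t ≥ 9; k ≥ 0 ⇒ t ≤ 9. That's 1 value of t.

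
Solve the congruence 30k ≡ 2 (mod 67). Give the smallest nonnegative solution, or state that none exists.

gcd(67, 30):
  67 = 2×30 + 7
  30 = 4×7 + 2
  7 = 3×2 + 1
  2 = 2×1
so gcd(67, 30) = 1.
1 divides 2, so solutions exist.
Back-substitute for Bézout coefficients:
  1 = 7 - 3×2
  ... = 30×(-29) + 67×(13)
So 30×(-29) ≡ 1 (mod 67); multiply by 2: k ≡ -58 (mod 67).
Smallest nonnegative: k = -58 mod 67 = 9.

9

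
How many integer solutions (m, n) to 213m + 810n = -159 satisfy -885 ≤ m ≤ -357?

2

gcd(810, 213) = 3.
By Bézout, 213*(-19) + 810*(5) = 3.
Particular solution: (197, -52).
General solution: m = 197 + 270t, n = -52 - 71t for integer t.
-885 ≤ 197 + 270t ≤ -357 gives t ∈ [-4, -3], which is 2 values.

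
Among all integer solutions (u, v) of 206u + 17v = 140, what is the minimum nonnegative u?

2

gcd(206, 17) = 1  (206 = 12×17 + 2, 17 = 8×2 + 1, 2 = 2×1).
1 divides 140, so solutions exist.
Back-substituting, 206×(-8) + 17×(97) = 1.
Scale by 140/1 = 140: (u₀, v₀) = (-1120, 13580).
General solution: u = -1120 + 17t, v = 13580 - 206t for integer t.
u ≥ 0: smallest is -1120 mod 17 = 2 (at t = 66), with v = -16.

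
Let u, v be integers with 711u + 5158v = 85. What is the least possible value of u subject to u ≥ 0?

gcd(5158, 711) = 1  (5158 = 7*711 + 181, 711 = 3*181 + 168, 181 = 1*168 + 13, 168 = 12*13 + 12, 13 = 1*12 + 1, 12 = 12*1).
1 divides 85, so solutions exist.
Back-substituting, 711*(-399) + 5158*(55) = 1.
Scale by 85/1 = 85: (u₀, v₀) = (-33915, 4675).
General solution: u = -33915 + 5158t, v = 4675 - 711t for integer t.
u ≥ 0: smallest is -33915 mod 5158 = 2191 (at t = 7), with v = -302.

2191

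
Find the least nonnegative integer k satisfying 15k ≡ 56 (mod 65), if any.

no solution

gcd(65, 15):
  65 = 4·15 + 5
  15 = 3·5
so gcd(65, 15) = 5.
5 does not divide 56, so the congruence has no solution.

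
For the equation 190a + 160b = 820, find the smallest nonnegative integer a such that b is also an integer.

gcd(190, 160) = 10  (190 = 1×160 + 30, 160 = 5×30 + 10, 30 = 3×10).
10 divides 820, so solutions exist.
Back-substituting, 190×(-5) + 160×(6) = 10.
Scale by 820/10 = 82: (a₀, b₀) = (-410, 492).
General solution: a = -410 + 16t, b = 492 - 19t for integer t.
a ≥ 0: smallest is -410 mod 16 = 6 (at t = 26), with b = -2.

6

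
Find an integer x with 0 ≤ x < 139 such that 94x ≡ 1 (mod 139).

105

gcd(139, 94) = 1  (139 = 1*94 + 45, 94 = 2*45 + 4, 45 = 11*4 + 1, 4 = 4*1).
Back-substituting, 94*(-34) + 139*(23) = 1.
So 94*-34 ≡ 1 (mod 139), and -34 mod 139 = 105.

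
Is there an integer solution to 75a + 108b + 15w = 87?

gcd(108, 75) = 3  (108 = 1·75 + 33, 75 = 2·33 + 9, 33 = 3·9 + 6, 9 = 1·6 + 3, 6 = 2·3).
gcd(3, 15) = 3.
3 divides 87, so integer solutions exist.

yes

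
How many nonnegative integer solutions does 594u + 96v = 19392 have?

3

gcd(594, 96) = 6.
By Bézout, 594×(-5) + 96×(31) = 6.
One solution: (0, 202).
General: u = 0 + 16t, v = 202 - 99t.
u ≥ 0 ⇒ t ≥ 0; v ≥ 0 ⇒ t ≤ 2. So t ∈ [0, 2]: 3 solutions.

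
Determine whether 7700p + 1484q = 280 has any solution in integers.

yes

gcd(7700, 1484) = 28.
28 divides 280, so integer solutions exist.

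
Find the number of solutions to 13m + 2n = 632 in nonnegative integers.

gcd(13, 2) = 1  (13 = 6×2 + 1, 2 = 2×1).
Back-substituting, 13×(1) + 2×(-6) = 1.
Scale by 632: one solution is (632, -3792). Reduce m mod 2: (0, 316).
General: m = 0 + 2t, n = 316 - 13t.
m ≥ 0 ⇒ t ≥ 0; n ≥ 0 ⇒ t ≤ 24. So t ∈ [0, 24]: 25 solutions.

25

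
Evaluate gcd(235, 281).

1

gcd(281, 235):
  281 = 1×235 + 46
  235 = 5×46 + 5
  46 = 9×5 + 1
  5 = 5×1
so gcd(281, 235) = 1.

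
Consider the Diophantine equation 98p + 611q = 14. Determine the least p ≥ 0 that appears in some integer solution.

262

gcd(611, 98) = 1  (611 = 6·98 + 23, 98 = 4·23 + 6, 23 = 3·6 + 5, 6 = 1·5 + 1, 5 = 5·1).
1 divides 14, so solutions exist.
Back-substituting, 98·(106) + 611·(-17) = 1.
Scale by 14/1 = 14: (p₀, q₀) = (1484, -238).
General solution: p = 1484 + 611t, q = -238 - 98t for integer t.
p ≥ 0: smallest is 1484 mod 611 = 262 (at t = -2), with q = -42.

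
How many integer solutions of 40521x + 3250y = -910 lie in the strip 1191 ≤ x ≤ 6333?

21

gcd(40521, 3250):
  40521 = 12*3250 + 1521
  3250 = 2*1521 + 208
  1521 = 7*208 + 65
  208 = 3*65 + 13
  65 = 5*13
so gcd(40521, 3250) = 13.
Back-substitute for Bézout coefficients:
  13 = 208 - 3*65
  ... = 40521*(-47) + 3250*(586)
Scale by -70: particular solution (3290, -41020); reduce x mod 250: (40, -499).
General solution: x = 40 + 250t, y = -499 - 3117t for integer t.
1191 ≤ 40 + 250t ≤ 6333 gives t ∈ [5, 25], which is 21 values.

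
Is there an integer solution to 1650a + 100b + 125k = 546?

no

gcd(1650, 100):
  1650 = 16·100 + 50
  100 = 2·50
so gcd(1650, 100) = 50.
gcd(50, 125) = 25.
25 does not divide 546 (remainder 21), so no integer solutions.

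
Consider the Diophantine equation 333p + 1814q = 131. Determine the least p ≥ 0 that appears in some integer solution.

93

gcd(1814, 333) = 1.
1 divides 131, so solutions exist.
By Bézout, 333·(-207) + 1814·(38) = 1.
Scale by 131/1 = 131: (p₀, q₀) = (-27117, 4978).
General solution: p = -27117 + 1814t, q = 4978 - 333t for integer t.
p ≥ 0: smallest is -27117 mod 1814 = 93 (at t = 15), with q = -17.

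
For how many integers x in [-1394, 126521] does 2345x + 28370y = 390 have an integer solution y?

22

gcd(28370, 2345):
  28370 = 12*2345 + 230
  2345 = 10*230 + 45
  230 = 5*45 + 5
  45 = 9*5
so gcd(28370, 2345) = 5.
Back-substitute for Bézout coefficients:
  5 = 230 - 5*45
  ... = 2345*(-617) + 28370*(51)
Scale by 78: particular solution (-48126, 3978); reduce x mod 5674: (2940, -243).
General solution: x = 2940 + 5674t, y = -243 - 469t for integer t.
-1394 ≤ 2940 + 5674t ≤ 126521 gives t ∈ [0, 21], which is 22 values.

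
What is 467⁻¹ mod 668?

gcd(668, 467) = 1.
By Bézout, 467·(-113) + 668·(79) = 1.
So 467·-113 ≡ 1 (mod 668), and -113 mod 668 = 555.

555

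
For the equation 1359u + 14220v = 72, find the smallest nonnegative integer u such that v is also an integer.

1308

gcd(14220, 1359):
  14220 = 10·1359 + 630
  1359 = 2·630 + 99
  630 = 6·99 + 36
  99 = 2·36 + 27
  36 = 1·27 + 9
  27 = 3·9
so gcd(14220, 1359) = 9.
9 divides 72, so solutions exist.
Back-substitute for Bézout coefficients:
  9 = 36 - 1·27
  ... = 1359·(-429) + 14220·(41)
Scale by 72/9 = 8: (u₀, v₀) = (-3432, 328).
General solution: u = -3432 + 1580t, v = 328 - 151t for integer t.
u ≥ 0: smallest is -3432 mod 1580 = 1308 (at t = 3), with v = -125.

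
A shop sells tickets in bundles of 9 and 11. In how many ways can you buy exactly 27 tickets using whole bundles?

1

Need nonnegative integers with 9j + 11k = 27.
gcd(9, 11) = 1, and 9·(5) + 11·(-4) = 1.
So (j₀, k₀) = (135, -108); general j = 135 + 11t, k = -108 - 9t.
j ≥ 0 ⇒ t ≥ -12; k ≥ 0 ⇒ t ≤ -12. That's 1 value of t.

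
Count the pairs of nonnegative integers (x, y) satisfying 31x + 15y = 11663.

gcd(31, 15):
  31 = 2×15 + 1
  15 = 15×1
so gcd(31, 15) = 1.
Back-substitute for Bézout coefficients:
  1 = 31 - 2×15
  ... = 31×(1) + 15×(-2)
Scale by 11663: one solution is (11663, -23326). Reduce x mod 15: (8, 761).
General: x = 8 + 15t, y = 761 - 31t.
x ≥ 0 ⇒ t ≥ 0; y ≥ 0 ⇒ t ≤ 24. So t ∈ [0, 24]: 25 solutions.

25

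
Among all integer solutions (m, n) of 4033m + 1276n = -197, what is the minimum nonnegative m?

1163

gcd(4033, 1276):
  4033 = 3*1276 + 205
  1276 = 6*205 + 46
  205 = 4*46 + 21
  46 = 2*21 + 4
  21 = 5*4 + 1
  4 = 4*1
so gcd(4033, 1276) = 1.
1 divides -197, so solutions exist.
Back-substitute for Bézout coefficients:
  1 = 21 - 5*4
  ... = 4033*(305) + 1276*(-964)
Scale by -197/1 = -197: (m₀, n₀) = (-60085, 189908).
General solution: m = -60085 + 1276t, n = 189908 - 4033t for integer t.
m ≥ 0: smallest is -60085 mod 1276 = 1163 (at t = 48), with n = -3676.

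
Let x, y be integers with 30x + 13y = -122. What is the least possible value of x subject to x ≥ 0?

2

gcd(30, 13):
  30 = 2*13 + 4
  13 = 3*4 + 1
  4 = 4*1
so gcd(30, 13) = 1.
1 divides -122, so solutions exist.
Back-substitute for Bézout coefficients:
  1 = 13 - 3*4
  ... = 30*(-3) + 13*(7)
Scale by -122/1 = -122: (x₀, y₀) = (366, -854).
General solution: x = 366 + 13t, y = -854 - 30t for integer t.
x ≥ 0: smallest is 366 mod 13 = 2 (at t = -28), with y = -14.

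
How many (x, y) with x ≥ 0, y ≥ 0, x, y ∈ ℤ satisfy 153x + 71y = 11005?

2

gcd(153, 71):
  153 = 2×71 + 11
  71 = 6×11 + 5
  11 = 2×5 + 1
  5 = 5×1
so gcd(153, 71) = 1.
Back-substitute for Bézout coefficients:
  1 = 11 - 2×5
  ... = 153×(13) + 71×(-28)
Scale by 11005: one solution is (143065, -308140). Reduce x mod 71: (0, 155).
General: x = 0 + 71t, y = 155 - 153t.
x ≥ 0 ⇒ t ≥ 0; y ≥ 0 ⇒ t ≤ 1. So t ∈ [0, 1]: 2 solutions.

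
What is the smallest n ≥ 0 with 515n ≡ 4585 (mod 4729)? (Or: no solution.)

gcd(4729, 515) = 1  (4729 = 9*515 + 94, 515 = 5*94 + 45, 94 = 2*45 + 4, 45 = 11*4 + 1, 4 = 4*1).
1 divides 4585, so solutions exist.
Back-substituting, 515*(1157) + 4729*(-126) = 1.
So 515*(1157) ≡ 1 (mod 4729); multiply by 4585: n ≡ 5304845 (mod 4729).
Smallest nonnegative: n = 5304845 mod 4729 = 3636.

3636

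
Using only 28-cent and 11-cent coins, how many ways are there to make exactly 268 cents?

1

Need nonnegative integers with 28j + 11k = 268.
gcd(28, 11) = 1, and 28·(2) + 11·(-5) = 1.
So (j₀, k₀) = (536, -1340); general j = 536 + 11t, k = -1340 - 28t.
j ≥ 0 ⇒ t ≥ -48; k ≥ 0 ⇒ t ≤ -48. That's 1 value of t.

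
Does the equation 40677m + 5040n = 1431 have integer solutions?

gcd(40677, 5040) = 21  (40677 = 8×5040 + 357, 5040 = 14×357 + 42, 357 = 8×42 + 21, 42 = 2×21).
21 does not divide 1431 (remainder 3), so no integer solutions.

no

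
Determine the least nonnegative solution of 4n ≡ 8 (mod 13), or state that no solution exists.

2

gcd(13, 4) = 1  (13 = 3·4 + 1, 4 = 4·1).
1 divides 8, so solutions exist.
Back-substituting, 4·(-3) + 13·(1) = 1.
So 4·(-3) ≡ 1 (mod 13); multiply by 8: n ≡ -24 (mod 13).
Smallest nonnegative: n = -24 mod 13 = 2.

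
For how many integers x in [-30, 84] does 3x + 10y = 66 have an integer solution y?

gcd(10, 3):
  10 = 3·3 + 1
  3 = 3·1
so gcd(10, 3) = 1.
Back-substitute for Bézout coefficients:
  1 = 10 - 3·3
  ... = 3·(-3) + 10·(1)
Scale by 66: particular solution (-198, 66); reduce x mod 10: (2, 6).
General solution: x = 2 + 10t, y = 6 - 3t for integer t.
-30 ≤ 2 + 10t ≤ 84 gives t ∈ [-3, 8], which is 12 values.

12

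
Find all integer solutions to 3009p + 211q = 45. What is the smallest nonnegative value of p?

gcd(3009, 211):
  3009 = 14*211 + 55
  211 = 3*55 + 46
  55 = 1*46 + 9
  46 = 5*9 + 1
  9 = 9*1
so gcd(3009, 211) = 1.
1 divides 45, so solutions exist.
Back-substitute for Bézout coefficients:
  1 = 46 - 5*9
  ... = 3009*(-23) + 211*(328)
Scale by 45/1 = 45: (p₀, q₀) = (-1035, 14760).
General solution: p = -1035 + 211t, q = 14760 - 3009t for integer t.
p ≥ 0: smallest is -1035 mod 211 = 20 (at t = 5), with q = -285.

20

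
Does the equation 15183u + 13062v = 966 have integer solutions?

yes

gcd(15183, 13062) = 21  (15183 = 1·13062 + 2121, 13062 = 6·2121 + 336, 2121 = 6·336 + 105, 336 = 3·105 + 21, 105 = 5·21).
21 divides 966, so integer solutions exist.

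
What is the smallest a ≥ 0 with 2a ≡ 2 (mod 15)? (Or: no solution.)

1

gcd(15, 2) = 1  (15 = 7×2 + 1, 2 = 2×1).
1 divides 2, so solutions exist.
Back-substituting, 2×(-7) + 15×(1) = 1.
So 2×(-7) ≡ 1 (mod 15); multiply by 2: a ≡ -14 (mod 15).
Smallest nonnegative: a = -14 mod 15 = 1.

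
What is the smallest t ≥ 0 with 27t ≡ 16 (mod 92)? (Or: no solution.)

4

gcd(92, 27) = 1  (92 = 3×27 + 11, 27 = 2×11 + 5, 11 = 2×5 + 1, 5 = 5×1).
1 divides 16, so solutions exist.
Back-substituting, 27×(-17) + 92×(5) = 1.
So 27×(-17) ≡ 1 (mod 92); multiply by 16: t ≡ -272 (mod 92).
Smallest nonnegative: t = -272 mod 92 = 4.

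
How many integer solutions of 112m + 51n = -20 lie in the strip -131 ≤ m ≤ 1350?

gcd(112, 51) = 1  (112 = 2*51 + 10, 51 = 5*10 + 1, 10 = 10*1).
Back-substituting, 112*(-5) + 51*(11) = 1.
Scale by -20: particular solution (100, -220); reduce m mod 51: (49, -108).
General solution: m = 49 + 51t, n = -108 - 112t for integer t.
-131 ≤ 49 + 51t ≤ 1350 gives t ∈ [-3, 25], which is 29 values.

29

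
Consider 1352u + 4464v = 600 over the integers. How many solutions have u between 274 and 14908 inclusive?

27

gcd(4464, 1352):
  4464 = 3·1352 + 408
  1352 = 3·408 + 128
  408 = 3·128 + 24
  128 = 5·24 + 8
  24 = 3·8
so gcd(4464, 1352) = 8.
Back-substitute for Bézout coefficients:
  8 = 128 - 5·24
  ... = 1352·(175) + 4464·(-53)
Scale by 75: particular solution (13125, -3975); reduce u mod 558: (291, -88).
General solution: u = 291 + 558t, v = -88 - 169t for integer t.
274 ≤ 291 + 558t ≤ 14908 gives t ∈ [0, 26], which is 27 values.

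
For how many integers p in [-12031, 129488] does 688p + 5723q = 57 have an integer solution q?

25

gcd(5723, 688) = 1.
By Bézout, 688*(2770) + 5723*(-333) = 1.
Particular solution: (3369, -405).
General solution: p = 3369 + 5723t, q = -405 - 688t for integer t.
-12031 ≤ 3369 + 5723t ≤ 129488 gives t ∈ [-2, 22], which is 25 values.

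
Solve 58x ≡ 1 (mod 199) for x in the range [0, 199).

gcd(199, 58) = 1  (199 = 3·58 + 25, 58 = 2·25 + 8, 25 = 3·8 + 1, 8 = 8·1).
Back-substituting, 58·(-24) + 199·(7) = 1.
So 58·-24 ≡ 1 (mod 199), and -24 mod 199 = 175.

175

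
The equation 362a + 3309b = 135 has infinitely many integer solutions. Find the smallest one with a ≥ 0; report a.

gcd(3309, 362):
  3309 = 9·362 + 51
  362 = 7·51 + 5
  51 = 10·5 + 1
  5 = 5·1
so gcd(3309, 362) = 1.
1 divides 135, so solutions exist.
Back-substitute for Bézout coefficients:
  1 = 51 - 10·5
  ... = 362·(-649) + 3309·(71)
Scale by 135/1 = 135: (a₀, b₀) = (-87615, 9585).
General solution: a = -87615 + 3309t, b = 9585 - 362t for integer t.
a ≥ 0: smallest is -87615 mod 3309 = 1728 (at t = 27), with b = -189.

1728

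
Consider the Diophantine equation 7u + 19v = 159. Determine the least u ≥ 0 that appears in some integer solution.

1

gcd(19, 7):
  19 = 2*7 + 5
  7 = 1*5 + 2
  5 = 2*2 + 1
  2 = 2*1
so gcd(19, 7) = 1.
1 divides 159, so solutions exist.
Back-substitute for Bézout coefficients:
  1 = 5 - 2*2
  ... = 7*(-8) + 19*(3)
Scale by 159/1 = 159: (u₀, v₀) = (-1272, 477).
General solution: u = -1272 + 19t, v = 477 - 7t for integer t.
u ≥ 0: smallest is -1272 mod 19 = 1 (at t = 67), with v = 8.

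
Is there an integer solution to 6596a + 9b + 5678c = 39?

yes

gcd(6596, 9) = 1  (6596 = 732*9 + 8, 9 = 1*8 + 1, 8 = 8*1).
gcd(1, 5678) = 1.
1 divides 39, so integer solutions exist.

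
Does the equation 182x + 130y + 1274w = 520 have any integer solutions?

gcd(182, 130) = 26  (182 = 1*130 + 52, 130 = 2*52 + 26, 52 = 2*26).
gcd(26, 1274) = 26.
26 divides 520, so integer solutions exist.

yes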